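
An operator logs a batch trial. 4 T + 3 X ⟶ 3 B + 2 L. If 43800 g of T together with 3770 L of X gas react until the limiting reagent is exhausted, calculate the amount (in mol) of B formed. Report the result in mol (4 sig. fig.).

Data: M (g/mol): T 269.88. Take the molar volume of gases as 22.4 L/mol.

n(T) = 43800 / 269.88 = 162.3 mol
n(X) = 3770 / 22.4 = 168.3 mol
n/ν for T = 162.3/4 = 40.58
n/ν for X = 168.3/3 = 56.10
Smallest n/ν is T → limiting reagent.
n(B) = (3/4) × 162.3 = 121.7 mol

121.7 mol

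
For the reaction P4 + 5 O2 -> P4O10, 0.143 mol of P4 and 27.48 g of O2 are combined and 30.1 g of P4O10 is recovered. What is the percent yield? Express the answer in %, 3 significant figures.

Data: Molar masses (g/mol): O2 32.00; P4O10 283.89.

n(P4) = 0.1430 mol
n(O2) = 27.48 / 32.00 = 0.8588 mol
n/ν for P4 = 0.1430/1 = 0.1430
n/ν for O2 = 0.8588/5 = 0.1718
Smallest n/ν is P4 → limiting reagent.
theoretical n(P4O10) = (1/1) × 0.1430 = 0.1430 mol → 40.60 g
% yield = 30.1 / 40.60 × 100 = 74.14 %

74.1 %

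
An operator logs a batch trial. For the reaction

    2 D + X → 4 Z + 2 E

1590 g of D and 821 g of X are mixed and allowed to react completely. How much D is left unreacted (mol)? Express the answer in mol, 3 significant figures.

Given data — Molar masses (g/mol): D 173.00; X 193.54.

n(D) = 1590 / 173.00 = 9.191 mol
n(X) = 821.0 / 193.54 = 4.242 mol
n/ν for D = 9.191/2 = 4.596
n/ν for X = 4.242/1 = 4.242
Smallest n/ν is X → limiting reagent.
D consumed = (2/1) × 4.242 = 8.484 mol
D remaining = 9.191 − 8.484 = 0.7070 mol

0.707 mol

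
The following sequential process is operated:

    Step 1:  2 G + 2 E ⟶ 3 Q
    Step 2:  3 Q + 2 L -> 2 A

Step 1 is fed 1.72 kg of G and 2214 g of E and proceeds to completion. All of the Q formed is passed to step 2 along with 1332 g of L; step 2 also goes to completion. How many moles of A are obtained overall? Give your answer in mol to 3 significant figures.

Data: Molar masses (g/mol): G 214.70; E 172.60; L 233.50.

5.70 mol

Step 1:
n(G) = 1.720×1000 / 214.70 = 8.011 mol
n(E) = 2214 / 172.60 = 12.83 mol
n/ν for G = 8.011/2 = 4.006
n/ν for E = 12.83/2 = 6.415
Smallest n/ν is G → limiting reagent.
n(Q) produced = (3/2) × 8.011 = 12.02 mol
Step 2:
n(Q) available = 12.02 mol
n(L) = 1332 / 233.50 = 5.704 mol
n/ν for Q = 12.02/3 = 4.007
n/ν for L = 5.704/2 = 2.852
Smallest n/ν is L → limiting reagent.
n(A) = (2/2) × 5.704 = 5.704 mol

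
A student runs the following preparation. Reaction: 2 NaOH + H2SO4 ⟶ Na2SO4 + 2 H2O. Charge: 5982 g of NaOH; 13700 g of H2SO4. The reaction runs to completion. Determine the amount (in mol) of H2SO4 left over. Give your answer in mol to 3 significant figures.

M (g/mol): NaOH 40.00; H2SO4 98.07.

64.9 mol

n(NaOH) = 5982 / 40.00 = 149.6 mol
n(H2SO4) = 13700 / 98.07 = 139.7 mol
n/ν for NaOH = 149.6/2 = 74.80
n/ν for H2SO4 = 139.7/1 = 139.7
Smallest n/ν is NaOH → limiting reagent.
H2SO4 consumed = (1/2) × 149.6 = 74.80 mol
H2SO4 remaining = 139.7 − 74.80 = 64.90 mol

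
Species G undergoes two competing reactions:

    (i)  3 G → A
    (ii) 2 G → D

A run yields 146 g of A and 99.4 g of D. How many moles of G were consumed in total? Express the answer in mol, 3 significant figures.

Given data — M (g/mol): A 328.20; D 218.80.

n(A) = 146 / 328.20 = 0.4449 mol
n(D) = 99.4 / 218.80 = 0.4543 mol
n(G) via (i) = (3/1)×0.4449 = 1.335 mol
n(G) via (ii) = (2/1)×0.4543 = 0.9086 mol
total n(G) = 1.335 + 0.9086 = 2.244 mol

2.24 mol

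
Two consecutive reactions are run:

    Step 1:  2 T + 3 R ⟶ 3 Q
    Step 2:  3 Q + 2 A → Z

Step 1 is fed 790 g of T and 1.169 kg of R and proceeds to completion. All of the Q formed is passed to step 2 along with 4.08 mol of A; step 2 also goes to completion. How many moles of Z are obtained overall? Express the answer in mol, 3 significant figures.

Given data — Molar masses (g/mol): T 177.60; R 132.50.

2.04 mol

Step 1:
n(T) = 790.0 / 177.60 = 4.448 mol
n(R) = 1.169×1000 / 132.50 = 8.823 mol
n/ν for T = 4.448/2 = 2.224
n/ν for R = 8.823/3 = 2.941
Smallest n/ν is T → limiting reagent.
n(Q) produced = (3/2) × 4.448 = 6.672 mol
Step 2:
n(Q) available = 6.672 mol
n(A) = 4.080 mol
n/ν for Q = 6.672/3 = 2.224
n/ν for A = 4.080/2 = 2.040
Smallest n/ν is A → limiting reagent.
n(Z) = (1/2) × 4.080 = 2.040 mol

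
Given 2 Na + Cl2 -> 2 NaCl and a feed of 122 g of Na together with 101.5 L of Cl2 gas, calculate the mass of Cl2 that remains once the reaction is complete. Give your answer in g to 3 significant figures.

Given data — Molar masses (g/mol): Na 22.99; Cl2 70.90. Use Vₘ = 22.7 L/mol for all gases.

n(Na) = 122.0 / 22.99 = 5.307 mol
n(Cl2) = 101.5 / 22.7 = 4.471 mol
n/ν → Na: 2.654, Cl2: 4.471; Na is limiting.
Cl2 consumed = (1/2) × 5.307 = 2.654 mol
Cl2 remaining = 4.471 − 2.654 = 1.817 mol
mass = 1.817 × 70.90 = 128.8 g

129 g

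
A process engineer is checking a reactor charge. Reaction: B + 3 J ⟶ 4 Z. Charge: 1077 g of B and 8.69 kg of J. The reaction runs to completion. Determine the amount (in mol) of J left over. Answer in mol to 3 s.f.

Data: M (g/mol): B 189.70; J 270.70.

15.1 mol

n(B) = 1077 / 189.70 = 5.677 mol
n(J) = 8.690×1000 / 270.70 = 32.10 mol
n/ν → B: 5.677, J: 10.70; B is limiting.
J consumed = (3/1) × 5.677 = 17.03 mol
J remaining = 32.10 − 17.03 = 15.07 mol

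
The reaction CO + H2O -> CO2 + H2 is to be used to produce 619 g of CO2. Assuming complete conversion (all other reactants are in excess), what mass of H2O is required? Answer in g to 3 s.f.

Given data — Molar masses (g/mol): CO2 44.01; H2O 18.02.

n(CO2) = 619 / 44.01 = 14.06 mol
n(H2O) = (1/1) × 14.06 = 14.06 mol
mass = 14.06 × 18.02 = 253.4 g

253 g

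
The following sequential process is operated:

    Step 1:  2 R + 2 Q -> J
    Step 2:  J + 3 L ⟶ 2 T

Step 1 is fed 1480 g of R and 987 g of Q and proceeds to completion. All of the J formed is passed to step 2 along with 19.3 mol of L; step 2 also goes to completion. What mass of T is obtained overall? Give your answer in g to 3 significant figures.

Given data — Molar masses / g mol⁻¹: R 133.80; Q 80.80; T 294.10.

Step 1:
n(R) = 1480 / 133.80 = 11.06 mol
n(Q) = 987.0 / 80.80 = 12.22 mol
n/ν → R: 5.530, Q: 6.110; R is limiting.
n(J) produced = (1/2) × 11.06 = 5.530 mol
Step 2:
n(J) available = 5.530 mol
n(L) = 19.30 mol
n/ν → J: 5.530, L: 6.433; J is limiting.
n(T) = (2/1) × 5.530 = 11.06 mol
mass = 11.06 × 294.10 = 3253 g

3250 g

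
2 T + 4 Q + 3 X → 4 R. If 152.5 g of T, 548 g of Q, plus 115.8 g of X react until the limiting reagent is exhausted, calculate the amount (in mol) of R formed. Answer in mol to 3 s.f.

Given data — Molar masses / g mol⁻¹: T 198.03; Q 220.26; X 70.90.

n(T) = 152.5 / 198.03 = 0.7701 mol
n(Q) = 548.0 / 220.26 = 2.488 mol
n(X) = 115.8 / 70.90 = 1.633 mol
n/ν for T = 0.7701/2 = 0.3851
n/ν for Q = 2.488/4 = 0.6220
n/ν for X = 1.633/3 = 0.5443
Smallest n/ν is T → limiting reagent.
n(R) = (4/2) × 0.7701 = 1.540 mol

1.54 mol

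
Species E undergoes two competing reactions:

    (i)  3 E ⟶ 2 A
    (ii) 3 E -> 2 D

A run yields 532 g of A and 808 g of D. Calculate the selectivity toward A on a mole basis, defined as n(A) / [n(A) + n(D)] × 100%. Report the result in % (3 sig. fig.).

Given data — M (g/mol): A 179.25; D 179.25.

39.7 %

n(A) = 532 / 179.25 = 2.968 mol
n(D) = 808 / 179.25 = 4.508 mol
selectivity = 2.968/(2.968+4.508) × 100 = 39.70 %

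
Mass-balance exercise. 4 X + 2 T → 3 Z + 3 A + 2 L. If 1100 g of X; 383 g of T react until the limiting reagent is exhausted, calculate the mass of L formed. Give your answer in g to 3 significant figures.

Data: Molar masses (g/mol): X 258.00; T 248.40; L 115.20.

178 g

n(X) = 1100 / 258.00 = 4.264 mol
n(T) = 383.0 / 248.40 = 1.542 mol
n/ν for X = 4.264/4 = 1.066
n/ν for T = 1.542/2 = 0.7710
Smallest n/ν is T → limiting reagent.
n(L) = (2/2) × 1.542 = 1.542 mol
mass = 1.542 × 115.20 = 177.6 g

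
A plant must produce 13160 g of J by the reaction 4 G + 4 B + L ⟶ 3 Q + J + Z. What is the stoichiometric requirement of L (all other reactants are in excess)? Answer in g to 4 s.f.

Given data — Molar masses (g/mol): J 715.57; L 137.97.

2537 g

n(J) = 13160 / 715.57 = 18.39 mol
n(L) = (1/1) × 18.39 = 18.39 mol
mass = 18.39 × 137.97 = 2537 g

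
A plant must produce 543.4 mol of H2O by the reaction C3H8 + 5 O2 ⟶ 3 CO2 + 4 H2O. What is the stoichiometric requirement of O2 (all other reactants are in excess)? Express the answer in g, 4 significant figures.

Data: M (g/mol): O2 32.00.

n(H2O) = 543.4 mol
n(O2) = (5/4) × 543.4 = 679.3 mol
mass = 679.3 × 32.00 = 21740 g

21740 g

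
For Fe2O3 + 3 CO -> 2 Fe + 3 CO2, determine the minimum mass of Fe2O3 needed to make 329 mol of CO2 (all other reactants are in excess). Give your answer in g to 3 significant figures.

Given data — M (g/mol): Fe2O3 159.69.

n(CO2) = 329.0 mol
n(Fe2O3) = (1/3) × 329.0 = 109.7 mol
mass = 109.7 × 159.69 = 17520 g

17500 g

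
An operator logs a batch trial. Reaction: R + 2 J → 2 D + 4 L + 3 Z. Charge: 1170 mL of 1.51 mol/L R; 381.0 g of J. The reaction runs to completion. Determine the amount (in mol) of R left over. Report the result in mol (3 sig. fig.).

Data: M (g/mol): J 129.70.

n(R) = 1.51 × 1170/1000 = 1.767 mol
n(J) = 381.0 / 129.70 = 2.938 mol
n/ν → R: 1.767, J: 1.469; J is limiting.
R consumed = (1/2) × 2.938 = 1.469 mol
R remaining = 1.767 − 1.469 = 0.2980 mol

0.298 mol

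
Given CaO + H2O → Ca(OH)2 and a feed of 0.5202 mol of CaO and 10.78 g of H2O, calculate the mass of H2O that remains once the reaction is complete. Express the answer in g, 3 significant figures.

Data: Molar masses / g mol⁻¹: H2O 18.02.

1.41 g

n(CaO) = 0.5202 mol
n(H2O) = 10.78 / 18.02 = 0.5982 mol
n/ν for CaO = 0.5202/1 = 0.5202
n/ν for H2O = 0.5982/1 = 0.5982
Smallest n/ν is CaO → limiting reagent.
H2O consumed = (1/1) × 0.5202 = 0.5202 mol
H2O remaining = 0.5982 − 0.5202 = 0.07800 mol
mass = 0.07800 × 18.02 = 1.406 g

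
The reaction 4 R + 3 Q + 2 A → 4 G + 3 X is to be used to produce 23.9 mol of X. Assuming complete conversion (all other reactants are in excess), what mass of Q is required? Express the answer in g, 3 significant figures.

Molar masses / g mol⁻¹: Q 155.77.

n(X) = 23.90 mol
n(Q) = (3/3) × 23.90 = 23.90 mol
mass = 23.90 × 155.77 = 3723 g

3720 g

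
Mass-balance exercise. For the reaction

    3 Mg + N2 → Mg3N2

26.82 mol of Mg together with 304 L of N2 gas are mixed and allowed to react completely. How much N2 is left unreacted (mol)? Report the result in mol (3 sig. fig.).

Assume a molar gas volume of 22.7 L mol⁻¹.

n(Mg) = 26.82 mol
n(N2) = 304.0 / 22.7 = 13.39 mol
n/ν → Mg: 8.940, N2: 13.39; Mg is limiting.
N2 consumed = (1/3) × 26.82 = 8.940 mol
N2 remaining = 13.39 − 8.940 = 4.450 mol

4.45 mol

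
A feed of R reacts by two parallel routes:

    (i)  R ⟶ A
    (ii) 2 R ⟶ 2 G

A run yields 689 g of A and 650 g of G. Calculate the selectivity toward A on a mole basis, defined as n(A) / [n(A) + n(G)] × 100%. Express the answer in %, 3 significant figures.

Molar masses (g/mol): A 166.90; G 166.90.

51.5 %

n(A) = 689 / 166.90 = 4.128 mol
n(G) = 650 / 166.90 = 3.895 mol
selectivity = 4.128/(4.128+3.895) × 100 = 51.45 %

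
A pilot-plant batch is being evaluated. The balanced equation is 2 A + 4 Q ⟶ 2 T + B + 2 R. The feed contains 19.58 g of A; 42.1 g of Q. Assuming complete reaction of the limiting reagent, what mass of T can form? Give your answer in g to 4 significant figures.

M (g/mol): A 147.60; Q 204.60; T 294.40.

n(A) = 19.58 / 147.60 = 0.1327 mol
n(Q) = 42.10 / 204.60 = 0.2058 mol
n/ν for A = 0.1327/2 = 0.06635
n/ν for Q = 0.2058/4 = 0.05145
Smallest n/ν is Q → limiting reagent.
n(T) = (2/4) × 0.2058 = 0.1029 mol
mass = 0.1029 × 294.40 = 30.29 g

30.29 g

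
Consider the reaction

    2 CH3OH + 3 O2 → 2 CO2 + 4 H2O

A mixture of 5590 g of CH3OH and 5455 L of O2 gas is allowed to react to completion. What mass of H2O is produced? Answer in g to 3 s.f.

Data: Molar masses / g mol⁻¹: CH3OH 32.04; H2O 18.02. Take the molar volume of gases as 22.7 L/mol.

5770 g

n(CH3OH) = 5590 / 32.04 = 174.5 mol
n(O2) = 5455 / 22.7 = 240.3 mol
n/ν → CH3OH: 87.25, O2: 80.10; O2 is limiting.
n(H2O) = (4/3) × 240.3 = 320.4 mol
mass = 320.4 × 18.02 = 5774 g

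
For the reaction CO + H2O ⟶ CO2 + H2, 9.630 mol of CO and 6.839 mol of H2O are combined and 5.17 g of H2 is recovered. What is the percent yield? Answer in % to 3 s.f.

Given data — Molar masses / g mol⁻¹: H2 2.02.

37.4 %

n(CO) = 9.630 mol
n(H2O) = 6.839 mol
n/ν for CO = 9.630/1 = 9.630
n/ν for H2O = 6.839/1 = 6.839
Smallest n/ν is H2O → limiting reagent.
theoretical n(H2) = (1/1) × 6.839 = 6.839 mol → 13.81 g
% yield = 5.17 / 13.81 × 100 = 37.44 %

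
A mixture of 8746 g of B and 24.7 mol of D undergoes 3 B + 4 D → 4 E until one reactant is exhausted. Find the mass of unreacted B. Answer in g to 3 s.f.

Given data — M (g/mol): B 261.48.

n(B) = 8746 / 261.48 = 33.45 mol
n(D) = 24.70 mol
n/ν for B = 33.45/3 = 11.15
n/ν for D = 24.70/4 = 6.175
Smallest n/ν is D → limiting reagent.
B consumed = (3/4) × 24.70 = 18.53 mol
B remaining = 33.45 − 18.53 = 14.92 mol
mass = 14.92 × 261.48 = 3901 g

3900 g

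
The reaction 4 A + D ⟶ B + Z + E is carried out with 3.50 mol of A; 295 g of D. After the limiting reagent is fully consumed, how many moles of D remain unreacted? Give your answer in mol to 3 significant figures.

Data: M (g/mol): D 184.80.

n(A) = 3.500 mol
n(D) = 295.0 / 184.80 = 1.596 mol
n/ν for A = 3.500/4 = 0.8750
n/ν for D = 1.596/1 = 1.596
Smallest n/ν is A → limiting reagent.
D consumed = (1/4) × 3.500 = 0.8750 mol
D remaining = 1.596 − 0.8750 = 0.7210 mol

0.721 mol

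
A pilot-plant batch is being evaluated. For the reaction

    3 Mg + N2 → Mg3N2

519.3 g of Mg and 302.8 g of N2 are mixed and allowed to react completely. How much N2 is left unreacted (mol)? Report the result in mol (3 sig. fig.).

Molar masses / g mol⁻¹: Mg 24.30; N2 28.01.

3.69 mol

n(Mg) = 519.3 / 24.30 = 21.37 mol
n(N2) = 302.8 / 28.01 = 10.81 mol
n/ν → Mg: 7.123, N2: 10.81; Mg is limiting.
N2 consumed = (1/3) × 21.37 = 7.123 mol
N2 remaining = 10.81 − 7.123 = 3.687 mol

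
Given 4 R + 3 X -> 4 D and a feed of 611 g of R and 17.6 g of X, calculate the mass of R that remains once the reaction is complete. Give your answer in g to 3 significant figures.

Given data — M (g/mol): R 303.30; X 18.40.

n(R) = 611.0 / 303.30 = 2.015 mol
n(X) = 17.60 / 18.40 = 0.9565 mol
n/ν for R = 2.015/4 = 0.5038
n/ν for X = 0.9565/3 = 0.3188
Smallest n/ν is X → limiting reagent.
R consumed = (4/3) × 0.9565 = 1.275 mol
R remaining = 2.015 − 1.275 = 0.7400 mol
mass = 0.7400 × 303.30 = 224.4 g

224 g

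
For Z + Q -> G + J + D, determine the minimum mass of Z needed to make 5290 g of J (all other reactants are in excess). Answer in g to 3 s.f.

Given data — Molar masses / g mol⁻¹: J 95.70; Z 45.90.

n(J) = 5290 / 95.70 = 55.28 mol
n(Z) = (1/1) × 55.28 = 55.28 mol
mass = 55.28 × 45.90 = 2537 g

2540 g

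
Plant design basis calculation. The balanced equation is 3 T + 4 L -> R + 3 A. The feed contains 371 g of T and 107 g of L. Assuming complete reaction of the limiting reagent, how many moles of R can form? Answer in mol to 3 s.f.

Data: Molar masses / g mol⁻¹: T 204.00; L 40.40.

0.606 mol

n(T) = 371.0 / 204.00 = 1.819 mol
n(L) = 107.0 / 40.40 = 2.649 mol
n/ν for T = 1.819/3 = 0.6063
n/ν for L = 2.649/4 = 0.6623
Smallest n/ν is T → limiting reagent.
n(R) = (1/3) × 1.819 = 0.6063 mol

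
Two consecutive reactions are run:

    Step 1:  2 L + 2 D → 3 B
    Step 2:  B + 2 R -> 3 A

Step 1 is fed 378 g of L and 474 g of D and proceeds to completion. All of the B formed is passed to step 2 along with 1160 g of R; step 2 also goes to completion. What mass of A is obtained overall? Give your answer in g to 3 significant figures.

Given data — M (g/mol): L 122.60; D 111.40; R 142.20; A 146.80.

Step 1:
n(L) = 378.0 / 122.60 = 3.083 mol
n(D) = 474.0 / 111.40 = 4.255 mol
n/ν for L = 3.083/2 = 1.542
n/ν for D = 4.255/2 = 2.128
Smallest n/ν is L → limiting reagent.
n(B) produced = (3/2) × 3.083 = 4.625 mol
Step 2:
n(B) available = 4.625 mol
n(R) = 1160 / 142.20 = 8.158 mol
n/ν for B = 4.625/1 = 4.625
n/ν for R = 8.158/2 = 4.079
Smallest n/ν is R → limiting reagent.
n(A) = (3/2) × 8.158 = 12.24 mol
mass = 12.24 × 146.80 = 1797 g

1800 g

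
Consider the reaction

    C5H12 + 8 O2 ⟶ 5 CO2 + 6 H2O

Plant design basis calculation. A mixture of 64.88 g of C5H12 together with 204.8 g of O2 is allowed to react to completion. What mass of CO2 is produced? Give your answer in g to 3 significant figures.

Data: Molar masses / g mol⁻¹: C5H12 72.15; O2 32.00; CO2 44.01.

176 g

n(C5H12) = 64.88 / 72.15 = 0.8992 mol
n(O2) = 204.8 / 32.00 = 6.400 mol
n/ν → C5H12: 0.8992, O2: 0.8000; O2 is limiting.
n(CO2) = (5/8) × 6.400 = 4.000 mol
mass = 4.000 × 44.01 = 176.0 g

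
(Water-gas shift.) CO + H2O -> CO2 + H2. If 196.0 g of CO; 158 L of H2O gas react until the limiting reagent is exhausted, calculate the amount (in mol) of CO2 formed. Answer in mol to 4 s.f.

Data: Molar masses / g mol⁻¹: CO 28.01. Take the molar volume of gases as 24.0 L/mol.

n(CO) = 196.0 / 28.01 = 6.998 mol
n(H2O) = 158.0 / 24.0 = 6.583 mol
n/ν for CO = 6.998/1 = 6.998
n/ν for H2O = 6.583/1 = 6.583
Smallest n/ν is H2O → limiting reagent.
n(CO2) = (1/1) × 6.583 = 6.583 mol

6.583 mol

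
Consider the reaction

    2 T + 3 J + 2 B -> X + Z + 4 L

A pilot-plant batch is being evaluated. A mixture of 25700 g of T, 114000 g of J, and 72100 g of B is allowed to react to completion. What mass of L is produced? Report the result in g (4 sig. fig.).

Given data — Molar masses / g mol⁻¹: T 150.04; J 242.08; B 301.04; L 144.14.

n(T) = 25700 / 150.04 = 171.3 mol
n(J) = 114000 / 242.08 = 470.9 mol
n(B) = 72100 / 301.04 = 239.5 mol
n/ν → T: 85.65, J: 157.0, B: 119.8; T is limiting.
n(L) = (4/2) × 171.3 = 342.6 mol
mass = 342.6 × 144.14 = 49380 g

49380 g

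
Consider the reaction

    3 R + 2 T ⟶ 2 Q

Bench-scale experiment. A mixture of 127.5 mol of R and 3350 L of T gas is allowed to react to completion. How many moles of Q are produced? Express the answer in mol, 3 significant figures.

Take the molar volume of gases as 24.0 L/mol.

n(R) = 127.5 mol
n(T) = 3350 / 24.0 = 139.6 mol
n/ν for R = 127.5/3 = 42.50
n/ν for T = 139.6/2 = 69.80
Smallest n/ν is R → limiting reagent.
n(Q) = (2/3) × 127.5 = 85.00 mol

85.0 mol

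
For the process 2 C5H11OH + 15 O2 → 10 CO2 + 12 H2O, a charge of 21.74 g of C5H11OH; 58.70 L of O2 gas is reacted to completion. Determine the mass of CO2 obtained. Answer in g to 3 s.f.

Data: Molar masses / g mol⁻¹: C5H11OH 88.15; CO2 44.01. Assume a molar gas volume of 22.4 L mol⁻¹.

n(C5H11OH) = 21.74 / 88.15 = 0.2466 mol
n(O2) = 58.70 / 22.4 = 2.621 mol
n/ν → C5H11OH: 0.1233, O2: 0.1747; C5H11OH is limiting.
n(CO2) = (10/2) × 0.2466 = 1.233 mol
mass = 1.233 × 44.01 = 54.26 g

54.3 g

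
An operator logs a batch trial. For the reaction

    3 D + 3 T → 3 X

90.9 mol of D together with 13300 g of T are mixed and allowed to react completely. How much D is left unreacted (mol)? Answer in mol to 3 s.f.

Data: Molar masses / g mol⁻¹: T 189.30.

20.6 mol

n(D) = 90.90 mol
n(T) = 13300 / 189.30 = 70.26 mol
n/ν for D = 90.90/3 = 30.30
n/ν for T = 70.26/3 = 23.42
Smallest n/ν is T → limiting reagent.
D consumed = (3/3) × 70.26 = 70.26 mol
D remaining = 90.90 − 70.26 = 20.64 mol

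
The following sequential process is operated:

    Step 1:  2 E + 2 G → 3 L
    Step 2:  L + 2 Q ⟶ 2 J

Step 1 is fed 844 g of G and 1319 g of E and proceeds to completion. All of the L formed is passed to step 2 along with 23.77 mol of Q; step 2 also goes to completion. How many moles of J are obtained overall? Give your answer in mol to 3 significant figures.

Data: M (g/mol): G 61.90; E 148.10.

23.8 mol

Step 1:
n(G) = 844.0 / 61.90 = 13.63 mol
n(E) = 1319 / 148.10 = 8.906 mol
n/ν → G: 6.815, E: 4.453; E is limiting.
n(L) produced = (3/2) × 8.906 = 13.36 mol
Step 2:
n(L) available = 13.36 mol
n(Q) = 23.77 mol
n/ν → L: 13.36, Q: 11.89; Q is limiting.
n(J) = (2/2) × 23.77 = 23.77 mol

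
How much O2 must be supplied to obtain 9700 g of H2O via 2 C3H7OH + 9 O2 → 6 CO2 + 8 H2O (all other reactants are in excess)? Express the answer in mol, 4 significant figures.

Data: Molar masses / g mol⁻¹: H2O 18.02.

605.6 mol

n(H2O) = 9700 / 18.02 = 538.3 mol
n(O2) = (9/8) × 538.3 = 605.6 mol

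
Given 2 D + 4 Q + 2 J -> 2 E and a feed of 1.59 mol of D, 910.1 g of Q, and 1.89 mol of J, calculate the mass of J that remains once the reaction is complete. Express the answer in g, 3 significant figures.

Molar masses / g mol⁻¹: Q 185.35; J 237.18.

71.2 g

n(D) = 1.590 mol
n(Q) = 910.1 / 185.35 = 4.910 mol
n(J) = 1.890 mol
n/ν for D = 1.590/2 = 0.7950
n/ν for Q = 4.910/4 = 1.228
n/ν for J = 1.890/2 = 0.9450
Smallest n/ν is D → limiting reagent.
J consumed = (2/2) × 1.590 = 1.590 mol
J remaining = 1.890 − 1.590 = 0.3000 mol
mass = 0.3000 × 237.18 = 71.15 g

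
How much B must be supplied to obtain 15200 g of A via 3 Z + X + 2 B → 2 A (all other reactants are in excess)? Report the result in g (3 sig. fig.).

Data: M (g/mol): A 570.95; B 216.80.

5770 g

n(A) = 15200 / 570.95 = 26.62 mol
n(B) = (2/2) × 26.62 = 26.62 mol
mass = 26.62 × 216.80 = 5771 g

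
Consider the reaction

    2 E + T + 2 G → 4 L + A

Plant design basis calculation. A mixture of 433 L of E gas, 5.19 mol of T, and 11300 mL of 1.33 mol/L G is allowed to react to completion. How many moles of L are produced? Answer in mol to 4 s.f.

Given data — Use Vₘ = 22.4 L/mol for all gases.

20.76 mol

n(E) = 433.0 / 22.4 = 19.33 mol
n(T) = 5.190 mol
n(G) = 1.33 × 11300/1000 = 15.03 mol
n/ν → E: 9.665, T: 5.190, G: 7.515; T is limiting.
n(L) = (4/1) × 5.190 = 20.76 mol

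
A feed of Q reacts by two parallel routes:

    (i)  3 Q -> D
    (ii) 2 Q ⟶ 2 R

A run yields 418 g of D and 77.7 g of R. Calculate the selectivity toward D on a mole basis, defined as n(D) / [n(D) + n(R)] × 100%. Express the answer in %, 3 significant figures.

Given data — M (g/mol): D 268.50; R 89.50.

64.2 %

n(D) = 418 / 268.50 = 1.557 mol
n(R) = 77.7 / 89.50 = 0.8682 mol
selectivity = 1.557/(1.557+0.8682) × 100 = 64.20 %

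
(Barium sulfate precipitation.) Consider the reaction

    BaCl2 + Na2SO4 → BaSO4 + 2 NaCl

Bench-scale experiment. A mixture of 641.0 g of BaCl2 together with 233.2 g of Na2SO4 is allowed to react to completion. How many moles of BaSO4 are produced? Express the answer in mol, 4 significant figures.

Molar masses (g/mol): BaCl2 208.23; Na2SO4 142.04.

n(BaCl2) = 641.0 / 208.23 = 3.078 mol
n(Na2SO4) = 233.2 / 142.04 = 1.642 mol
n/ν for BaCl2 = 3.078/1 = 3.078
n/ν for Na2SO4 = 1.642/1 = 1.642
Smallest n/ν is Na2SO4 → limiting reagent.
n(BaSO4) = (1/1) × 1.642 = 1.642 mol

1.642 mol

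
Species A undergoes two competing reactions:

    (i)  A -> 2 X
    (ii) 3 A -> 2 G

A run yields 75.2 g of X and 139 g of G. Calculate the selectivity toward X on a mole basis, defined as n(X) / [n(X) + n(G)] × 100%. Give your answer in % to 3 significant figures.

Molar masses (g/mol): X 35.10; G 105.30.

n(X) = 75.2 / 35.10 = 2.142 mol
n(G) = 139 / 105.30 = 1.320 mol
selectivity = 2.142/(2.142+1.320) × 100 = 61.87 %

61.9 %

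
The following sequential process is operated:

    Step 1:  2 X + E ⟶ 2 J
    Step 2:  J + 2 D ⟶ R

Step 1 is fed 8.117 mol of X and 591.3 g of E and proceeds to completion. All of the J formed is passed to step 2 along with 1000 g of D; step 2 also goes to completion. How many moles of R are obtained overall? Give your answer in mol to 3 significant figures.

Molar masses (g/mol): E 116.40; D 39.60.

8.12 mol

Step 1:
n(X) = 8.117 mol
n(E) = 591.3 / 116.40 = 5.080 mol
n/ν for X = 8.117/2 = 4.059
n/ν for E = 5.080/1 = 5.080
Smallest n/ν is X → limiting reagent.
n(J) produced = (2/2) × 8.117 = 8.117 mol
Step 2:
n(J) available = 8.117 mol
n(D) = 1000 / 39.60 = 25.25 mol
n/ν for J = 8.117/1 = 8.117
n/ν for D = 25.25/2 = 12.63
Smallest n/ν is J → limiting reagent.
n(R) = (1/1) × 8.117 = 8.117 mol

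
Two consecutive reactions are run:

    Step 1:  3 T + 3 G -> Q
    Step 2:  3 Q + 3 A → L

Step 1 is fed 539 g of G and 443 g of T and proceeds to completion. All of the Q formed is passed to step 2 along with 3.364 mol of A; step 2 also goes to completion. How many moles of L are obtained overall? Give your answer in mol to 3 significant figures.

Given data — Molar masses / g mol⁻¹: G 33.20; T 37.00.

Step 1:
n(G) = 539.0 / 33.20 = 16.23 mol
n(T) = 443.0 / 37.00 = 11.97 mol
n/ν → G: 5.410, T: 3.990; T is limiting.
n(Q) produced = (1/3) × 11.97 = 3.990 mol
Step 2:
n(Q) available = 3.990 mol
n(A) = 3.364 mol
n/ν → Q: 1.330, A: 1.121; A is limiting.
n(L) = (1/3) × 3.364 = 1.121 mol

1.12 mol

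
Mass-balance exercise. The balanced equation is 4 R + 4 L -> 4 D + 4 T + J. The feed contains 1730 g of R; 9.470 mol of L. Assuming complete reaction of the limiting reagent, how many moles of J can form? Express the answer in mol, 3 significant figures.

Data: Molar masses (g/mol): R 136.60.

n(R) = 1730 / 136.60 = 12.66 mol
n(L) = 9.470 mol
n/ν for R = 12.66/4 = 3.165
n/ν for L = 9.470/4 = 2.368
Smallest n/ν is L → limiting reagent.
n(J) = (1/4) × 9.470 = 2.368 mol

2.37 mol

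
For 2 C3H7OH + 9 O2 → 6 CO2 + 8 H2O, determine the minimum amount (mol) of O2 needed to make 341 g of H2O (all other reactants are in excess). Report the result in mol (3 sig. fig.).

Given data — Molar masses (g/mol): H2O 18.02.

21.3 mol

n(H2O) = 341 / 18.02 = 18.92 mol
n(O2) = (9/8) × 18.92 = 21.29 mol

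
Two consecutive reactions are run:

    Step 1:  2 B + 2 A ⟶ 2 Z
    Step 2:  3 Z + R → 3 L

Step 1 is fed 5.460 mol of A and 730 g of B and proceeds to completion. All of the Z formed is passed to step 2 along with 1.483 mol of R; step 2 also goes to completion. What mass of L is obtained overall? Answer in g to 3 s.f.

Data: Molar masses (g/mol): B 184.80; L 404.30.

Step 1:
n(A) = 5.460 mol
n(B) = 730.0 / 184.80 = 3.950 mol
n/ν for A = 5.460/2 = 2.730
n/ν for B = 3.950/2 = 1.975
Smallest n/ν is B → limiting reagent.
n(Z) produced = (2/2) × 3.950 = 3.950 mol
Step 2:
n(Z) available = 3.950 mol
n(R) = 1.483 mol
n/ν for Z = 3.950/3 = 1.317
n/ν for R = 1.483/1 = 1.483
Smallest n/ν is Z → limiting reagent.
n(L) = (3/3) × 3.950 = 3.950 mol
mass = 3.950 × 404.30 = 1597 g

1600 g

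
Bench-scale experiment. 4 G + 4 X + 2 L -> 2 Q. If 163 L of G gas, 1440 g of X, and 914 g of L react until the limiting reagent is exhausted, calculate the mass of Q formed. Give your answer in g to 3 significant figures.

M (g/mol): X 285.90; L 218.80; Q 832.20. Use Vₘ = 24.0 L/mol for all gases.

n(G) = 163.0 / 24.0 = 6.792 mol
n(X) = 1440 / 285.90 = 5.037 mol
n(L) = 914.0 / 218.80 = 4.177 mol
n/ν for G = 6.792/4 = 1.698
n/ν for X = 5.037/4 = 1.259
n/ν for L = 4.177/2 = 2.089
Smallest n/ν is X → limiting reagent.
n(Q) = (2/4) × 5.037 = 2.519 mol
mass = 2.519 × 832.20 = 2096 g

2100 g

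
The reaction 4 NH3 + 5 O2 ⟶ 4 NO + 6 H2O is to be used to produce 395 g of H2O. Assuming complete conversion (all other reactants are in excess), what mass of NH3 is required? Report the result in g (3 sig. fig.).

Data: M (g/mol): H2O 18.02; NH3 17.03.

249 g

n(H2O) = 395 / 18.02 = 21.92 mol
n(NH3) = (4/6) × 21.92 = 14.61 mol
mass = 14.61 × 17.03 = 248.8 g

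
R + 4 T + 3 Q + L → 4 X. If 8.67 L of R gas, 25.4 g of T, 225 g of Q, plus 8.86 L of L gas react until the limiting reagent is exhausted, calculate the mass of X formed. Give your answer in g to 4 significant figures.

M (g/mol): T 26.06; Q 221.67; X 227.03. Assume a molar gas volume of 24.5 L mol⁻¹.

n(R) = 8.670 / 24.5 = 0.3539 mol
n(T) = 25.40 / 26.06 = 0.9747 mol
n(Q) = 225.0 / 221.67 = 1.015 mol
n(L) = 8.860 / 24.5 = 0.3616 mol
n/ν → R: 0.3539, T: 0.2437, Q: 0.3383, L: 0.3616; T is limiting.
n(X) = (4/4) × 0.9747 = 0.9747 mol
mass = 0.9747 × 227.03 = 221.3 g

221.3 g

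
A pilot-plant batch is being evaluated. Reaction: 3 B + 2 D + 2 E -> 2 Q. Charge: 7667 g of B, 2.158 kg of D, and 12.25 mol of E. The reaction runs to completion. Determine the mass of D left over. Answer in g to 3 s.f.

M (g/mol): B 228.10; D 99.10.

n(B) = 7667 / 228.10 = 33.61 mol
n(D) = 2.158×1000 / 99.10 = 21.78 mol
n(E) = 12.25 mol
n/ν → B: 11.20, D: 10.89, E: 6.125; E is limiting.
D consumed = (2/2) × 12.25 = 12.25 mol
D remaining = 21.78 − 12.25 = 9.530 mol
mass = 9.530 × 99.10 = 944.4 g

944 g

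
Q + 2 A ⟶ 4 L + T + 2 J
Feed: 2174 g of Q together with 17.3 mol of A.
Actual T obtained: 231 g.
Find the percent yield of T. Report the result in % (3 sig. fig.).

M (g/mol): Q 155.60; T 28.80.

n(Q) = 2174 / 155.60 = 13.97 mol
n(A) = 17.30 mol
n/ν for Q = 13.97/1 = 13.97
n/ν for A = 17.30/2 = 8.650
Smallest n/ν is A → limiting reagent.
theoretical n(T) = (1/2) × 17.30 = 8.650 mol → 249.1 g
% yield = 231 / 249.1 × 100 = 92.73 %

92.7 %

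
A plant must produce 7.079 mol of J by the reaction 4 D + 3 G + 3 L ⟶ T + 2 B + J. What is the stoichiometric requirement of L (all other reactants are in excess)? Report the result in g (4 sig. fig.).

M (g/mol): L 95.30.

n(J) = 7.079 mol
n(L) = (3/1) × 7.079 = 21.24 mol
mass = 21.24 × 95.30 = 2024 g

2024 g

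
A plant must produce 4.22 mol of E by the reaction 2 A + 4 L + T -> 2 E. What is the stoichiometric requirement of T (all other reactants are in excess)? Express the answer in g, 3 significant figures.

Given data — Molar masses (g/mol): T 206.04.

n(E) = 4.220 mol
n(T) = (1/2) × 4.220 = 2.110 mol
mass = 2.110 × 206.04 = 434.7 g

435 g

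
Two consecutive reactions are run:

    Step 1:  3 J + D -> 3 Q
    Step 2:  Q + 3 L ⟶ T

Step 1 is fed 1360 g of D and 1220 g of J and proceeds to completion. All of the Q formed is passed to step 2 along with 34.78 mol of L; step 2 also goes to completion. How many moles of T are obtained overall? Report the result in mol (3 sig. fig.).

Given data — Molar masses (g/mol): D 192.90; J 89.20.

11.6 mol

Step 1:
n(D) = 1360 / 192.90 = 7.050 mol
n(J) = 1220 / 89.20 = 13.68 mol
n/ν for D = 7.050/1 = 7.050
n/ν for J = 13.68/3 = 4.560
Smallest n/ν is J → limiting reagent.
n(Q) produced = (3/3) × 13.68 = 13.68 mol
Step 2:
n(Q) available = 13.68 mol
n(L) = 34.78 mol
n/ν for Q = 13.68/1 = 13.68
n/ν for L = 34.78/3 = 11.59
Smallest n/ν is L → limiting reagent.
n(T) = (1/3) × 34.78 = 11.59 mol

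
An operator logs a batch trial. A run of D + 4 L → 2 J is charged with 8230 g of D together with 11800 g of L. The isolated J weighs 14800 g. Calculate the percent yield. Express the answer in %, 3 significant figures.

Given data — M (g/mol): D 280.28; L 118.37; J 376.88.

78.8 %

n(D) = 8230 / 280.28 = 29.36 mol
n(L) = 11800 / 118.37 = 99.69 mol
n/ν for D = 29.36/1 = 29.36
n/ν for L = 99.69/4 = 24.92
Smallest n/ν is L → limiting reagent.
theoretical n(J) = (2/4) × 99.69 = 49.85 mol → 18790 g
% yield = 14800 / 18790 × 100 = 78.77 %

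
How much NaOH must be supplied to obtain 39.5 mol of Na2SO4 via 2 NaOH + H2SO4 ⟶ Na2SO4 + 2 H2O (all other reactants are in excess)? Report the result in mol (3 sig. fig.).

n(Na2SO4) = 39.50 mol
n(NaOH) = (2/1) × 39.50 = 79.00 mol

79.0 mol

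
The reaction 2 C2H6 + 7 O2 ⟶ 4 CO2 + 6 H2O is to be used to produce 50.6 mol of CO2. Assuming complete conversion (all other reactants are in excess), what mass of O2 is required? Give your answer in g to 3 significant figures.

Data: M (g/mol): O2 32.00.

n(CO2) = 50.60 mol
n(O2) = (7/4) × 50.60 = 88.55 mol
mass = 88.55 × 32.00 = 2834 g

2830 g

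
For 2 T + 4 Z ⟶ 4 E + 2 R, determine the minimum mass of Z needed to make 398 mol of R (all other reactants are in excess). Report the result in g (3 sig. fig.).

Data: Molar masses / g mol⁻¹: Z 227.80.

181000 g

n(R) = 398.0 mol
n(Z) = (4/2) × 398.0 = 796.0 mol
mass = 796.0 × 227.80 = 181300 g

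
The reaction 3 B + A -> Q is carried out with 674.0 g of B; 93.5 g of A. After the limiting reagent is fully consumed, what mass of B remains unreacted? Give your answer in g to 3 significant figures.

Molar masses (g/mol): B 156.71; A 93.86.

206 g

n(B) = 674.0 / 156.71 = 4.301 mol
n(A) = 93.50 / 93.86 = 0.9962 mol
n/ν → B: 1.434, A: 0.9962; A is limiting.
B consumed = (3/1) × 0.9962 = 2.989 mol
B remaining = 4.301 − 2.989 = 1.312 mol
mass = 1.312 × 156.71 = 205.6 g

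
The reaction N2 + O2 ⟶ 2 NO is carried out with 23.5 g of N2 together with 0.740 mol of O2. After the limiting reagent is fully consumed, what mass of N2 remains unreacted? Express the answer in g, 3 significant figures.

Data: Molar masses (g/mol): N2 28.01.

n(N2) = 23.50 / 28.01 = 0.8390 mol
n(O2) = 0.7400 mol
n/ν for N2 = 0.8390/1 = 0.8390
n/ν for O2 = 0.7400/1 = 0.7400
Smallest n/ν is O2 → limiting reagent.
N2 consumed = (1/1) × 0.7400 = 0.7400 mol
N2 remaining = 0.8390 − 0.7400 = 0.09900 mol
mass = 0.09900 × 28.01 = 2.773 g

2.77 g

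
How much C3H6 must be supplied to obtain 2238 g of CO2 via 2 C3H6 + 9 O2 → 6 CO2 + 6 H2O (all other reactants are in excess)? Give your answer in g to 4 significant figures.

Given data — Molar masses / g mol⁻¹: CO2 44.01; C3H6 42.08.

n(CO2) = 2238 / 44.01 = 50.85 mol
n(C3H6) = (2/6) × 50.85 = 16.95 mol
mass = 16.95 × 42.08 = 713.3 g

713.3 g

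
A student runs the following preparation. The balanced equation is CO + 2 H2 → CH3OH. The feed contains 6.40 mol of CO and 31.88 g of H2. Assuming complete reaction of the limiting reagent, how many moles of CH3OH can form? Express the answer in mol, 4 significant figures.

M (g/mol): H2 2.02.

n(CO) = 6.400 mol
n(H2) = 31.88 / 2.02 = 15.78 mol
n/ν for CO = 6.400/1 = 6.400
n/ν for H2 = 15.78/2 = 7.890
Smallest n/ν is CO → limiting reagent.
n(CH3OH) = (1/1) × 6.400 = 6.400 mol

6.400 mol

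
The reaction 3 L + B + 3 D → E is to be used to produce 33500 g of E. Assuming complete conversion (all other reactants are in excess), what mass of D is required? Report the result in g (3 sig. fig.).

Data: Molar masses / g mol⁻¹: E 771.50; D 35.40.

n(E) = 33500 / 771.50 = 43.42 mol
n(D) = (3/1) × 43.42 = 130.3 mol
mass = 130.3 × 35.40 = 4613 g

4610 g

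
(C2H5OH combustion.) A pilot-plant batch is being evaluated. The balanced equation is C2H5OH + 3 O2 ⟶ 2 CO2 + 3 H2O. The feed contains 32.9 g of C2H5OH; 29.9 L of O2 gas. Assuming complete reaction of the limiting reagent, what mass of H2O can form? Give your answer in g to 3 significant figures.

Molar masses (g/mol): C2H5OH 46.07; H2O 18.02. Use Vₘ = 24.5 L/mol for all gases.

n(C2H5OH) = 32.90 / 46.07 = 0.7141 mol
n(O2) = 29.90 / 24.5 = 1.220 mol
n/ν for C2H5OH = 0.7141/1 = 0.7141
n/ν for O2 = 1.220/3 = 0.4067
Smallest n/ν is O2 → limiting reagent.
n(H2O) = (3/3) × 1.220 = 1.220 mol
mass = 1.220 × 18.02 = 21.98 g

22.0 g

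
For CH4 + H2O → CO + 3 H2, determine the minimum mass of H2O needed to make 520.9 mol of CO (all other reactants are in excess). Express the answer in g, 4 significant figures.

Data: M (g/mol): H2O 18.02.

9387 g

n(CO) = 520.9 mol
n(H2O) = (1/1) × 520.9 = 520.9 mol
mass = 520.9 × 18.02 = 9387 g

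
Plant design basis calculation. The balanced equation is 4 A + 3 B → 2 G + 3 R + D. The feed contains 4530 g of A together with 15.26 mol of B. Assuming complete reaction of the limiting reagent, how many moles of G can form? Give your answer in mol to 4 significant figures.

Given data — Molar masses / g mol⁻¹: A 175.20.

n(A) = 4530 / 175.20 = 25.86 mol
n(B) = 15.26 mol
n/ν for A = 25.86/4 = 6.465
n/ν for B = 15.26/3 = 5.087
Smallest n/ν is B → limiting reagent.
n(G) = (2/3) × 15.26 = 10.17 mol

10.17 mol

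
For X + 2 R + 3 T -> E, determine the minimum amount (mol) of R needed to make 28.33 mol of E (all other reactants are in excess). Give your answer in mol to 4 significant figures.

56.66 mol

n(E) = 28.33 mol
n(R) = (2/1) × 28.33 = 56.66 mol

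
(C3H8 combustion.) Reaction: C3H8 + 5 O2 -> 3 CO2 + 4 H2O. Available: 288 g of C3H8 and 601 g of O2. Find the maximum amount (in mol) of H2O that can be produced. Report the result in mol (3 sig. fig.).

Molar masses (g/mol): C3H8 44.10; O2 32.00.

n(C3H8) = 288.0 / 44.10 = 6.531 mol
n(O2) = 601.0 / 32.00 = 18.78 mol
n/ν for C3H8 = 6.531/1 = 6.531
n/ν for O2 = 18.78/5 = 3.756
Smallest n/ν is O2 → limiting reagent.
n(H2O) = (4/5) × 18.78 = 15.02 mol

15.0 mol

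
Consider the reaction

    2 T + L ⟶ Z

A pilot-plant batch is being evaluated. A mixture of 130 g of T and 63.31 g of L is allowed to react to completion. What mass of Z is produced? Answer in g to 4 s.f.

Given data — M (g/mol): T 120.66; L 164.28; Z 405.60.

n(T) = 130.0 / 120.66 = 1.077 mol
n(L) = 63.31 / 164.28 = 0.3854 mol
n/ν for T = 1.077/2 = 0.5385
n/ν for L = 0.3854/1 = 0.3854
Smallest n/ν is L → limiting reagent.
n(Z) = (1/1) × 0.3854 = 0.3854 mol
mass = 0.3854 × 405.60 = 156.3 g

156.3 g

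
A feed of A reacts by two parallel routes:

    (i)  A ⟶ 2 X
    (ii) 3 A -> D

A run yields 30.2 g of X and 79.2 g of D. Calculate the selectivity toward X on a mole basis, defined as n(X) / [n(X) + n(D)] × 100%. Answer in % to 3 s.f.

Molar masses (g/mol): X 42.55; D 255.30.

n(X) = 30.2 / 42.55 = 0.7098 mol
n(D) = 79.2 / 255.30 = 0.3102 mol
selectivity = 0.7098/(0.7098+0.3102) × 100 = 69.59 %

69.6 %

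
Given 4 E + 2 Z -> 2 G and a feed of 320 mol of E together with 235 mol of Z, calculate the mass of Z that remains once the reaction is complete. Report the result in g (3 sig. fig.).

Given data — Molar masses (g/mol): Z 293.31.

n(E) = 320.0 mol
n(Z) = 235.0 mol
n/ν for E = 320.0/4 = 80.00
n/ν for Z = 235.0/2 = 117.5
Smallest n/ν is E → limiting reagent.
Z consumed = (2/4) × 320.0 = 160.0 mol
Z remaining = 235.0 − 160.0 = 75.00 mol
mass = 75.00 × 293.31 = 22000 g

22000 g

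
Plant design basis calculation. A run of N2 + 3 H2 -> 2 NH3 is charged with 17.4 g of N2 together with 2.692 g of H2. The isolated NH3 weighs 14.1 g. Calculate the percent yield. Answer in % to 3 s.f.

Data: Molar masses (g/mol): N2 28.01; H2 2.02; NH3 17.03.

93.2 %

n(N2) = 17.40 / 28.01 = 0.6212 mol
n(H2) = 2.692 / 2.02 = 1.333 mol
n/ν → N2: 0.6212, H2: 0.4443; H2 is limiting.
theoretical n(NH3) = (2/3) × 1.333 = 0.8887 mol → 15.13 g
% yield = 14.1 / 15.13 × 100 = 93.19 %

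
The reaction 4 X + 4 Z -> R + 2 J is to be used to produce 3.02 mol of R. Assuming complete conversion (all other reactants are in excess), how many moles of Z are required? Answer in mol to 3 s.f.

n(R) = 3.020 mol
n(Z) = (4/1) × 3.020 = 12.08 mol

12.1 mol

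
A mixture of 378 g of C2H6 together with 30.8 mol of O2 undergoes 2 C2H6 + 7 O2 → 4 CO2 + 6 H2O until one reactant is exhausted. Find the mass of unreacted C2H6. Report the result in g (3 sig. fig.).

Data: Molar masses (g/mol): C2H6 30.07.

113 g

n(C2H6) = 378.0 / 30.07 = 12.57 mol
n(O2) = 30.80 mol
n/ν for C2H6 = 12.57/2 = 6.285
n/ν for O2 = 30.80/7 = 4.400
Smallest n/ν is O2 → limiting reagent.
C2H6 consumed = (2/7) × 30.80 = 8.800 mol
C2H6 remaining = 12.57 − 8.800 = 3.770 mol
mass = 3.770 × 30.07 = 113.4 g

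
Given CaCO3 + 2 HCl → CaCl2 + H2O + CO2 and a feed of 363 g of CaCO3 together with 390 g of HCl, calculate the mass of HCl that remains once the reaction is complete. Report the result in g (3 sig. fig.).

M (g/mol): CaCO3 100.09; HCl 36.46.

126 g

n(CaCO3) = 363.0 / 100.09 = 3.627 mol
n(HCl) = 390.0 / 36.46 = 10.70 mol
n/ν → CaCO3: 3.627, HCl: 5.350; CaCO3 is limiting.
HCl consumed = (2/1) × 3.627 = 7.254 mol
HCl remaining = 10.70 − 7.254 = 3.446 mol
mass = 3.446 × 36.46 = 125.6 g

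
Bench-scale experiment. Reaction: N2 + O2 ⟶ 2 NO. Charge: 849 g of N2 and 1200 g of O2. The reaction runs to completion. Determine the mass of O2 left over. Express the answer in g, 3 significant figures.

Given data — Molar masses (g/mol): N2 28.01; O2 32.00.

n(N2) = 849.0 / 28.01 = 30.31 mol
n(O2) = 1200 / 32.00 = 37.50 mol
n/ν for N2 = 30.31/1 = 30.31
n/ν for O2 = 37.50/1 = 37.50
Smallest n/ν is N2 → limiting reagent.
O2 consumed = (1/1) × 30.31 = 30.31 mol
O2 remaining = 37.50 − 30.31 = 7.190 mol
mass = 7.190 × 32.00 = 230.1 g

230 g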